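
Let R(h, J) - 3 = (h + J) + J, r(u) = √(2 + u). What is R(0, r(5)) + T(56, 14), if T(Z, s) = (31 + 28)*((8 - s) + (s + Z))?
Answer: 3779 + 2*√7 ≈ 3784.3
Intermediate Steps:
T(Z, s) = 472 + 59*Z (T(Z, s) = 59*((8 - s) + (Z + s)) = 59*(8 + Z) = 472 + 59*Z)
R(h, J) = 3 + h + 2*J (R(h, J) = 3 + ((h + J) + J) = 3 + ((J + h) + J) = 3 + (h + 2*J) = 3 + h + 2*J)
R(0, r(5)) + T(56, 14) = (3 + 0 + 2*√(2 + 5)) + (472 + 59*56) = (3 + 0 + 2*√7) + (472 + 3304) = (3 + 2*√7) + 3776 = 3779 + 2*√7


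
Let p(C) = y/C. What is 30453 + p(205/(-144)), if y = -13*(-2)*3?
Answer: 6231633/205 ≈ 30398.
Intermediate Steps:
y = 78 (y = 26*3 = 78)
p(C) = 78/C
30453 + p(205/(-144)) = 30453 + 78/((205/(-144))) = 30453 + 78/((205*(-1/144))) = 30453 + 78/(-205/144) = 30453 + 78*(-144/205) = 30453 - 11232/205 = 6231633/205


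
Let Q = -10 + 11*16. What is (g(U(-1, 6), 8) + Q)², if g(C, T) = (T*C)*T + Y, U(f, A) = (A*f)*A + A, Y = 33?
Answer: 2961841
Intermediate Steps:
Q = 166 (Q = -10 + 176 = 166)
U(f, A) = A + f*A² (U(f, A) = f*A² + A = A + f*A²)
g(C, T) = 33 + C*T² (g(C, T) = (T*C)*T + 33 = (C*T)*T + 33 = C*T² + 33 = 33 + C*T²)
(g(U(-1, 6), 8) + Q)² = ((33 + (6*(1 + 6*(-1)))*8²) + 166)² = ((33 + (6*(1 - 6))*64) + 166)² = ((33 + (6*(-5))*64) + 166)² = ((33 - 30*64) + 166)² = ((33 - 1920) + 166)² = (-1887 + 166)² = (-1721)² = 2961841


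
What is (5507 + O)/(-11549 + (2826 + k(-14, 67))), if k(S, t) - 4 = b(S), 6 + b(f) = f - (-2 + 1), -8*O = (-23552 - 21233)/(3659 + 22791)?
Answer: -233065197/369792160 ≈ -0.63026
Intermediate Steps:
O = 8957/42320 (O = -(-23552 - 21233)/(8*(3659 + 22791)) = -(-44785)/(8*26450) = -⅛*(-8957/5290) = 8957/42320 ≈ 0.21165)
b(f) = -5 + f (b(f) = -6 + (f - (-2 + 1)) = -6 + (f - 1*(-1)) = -6 + (f + 1) = -6 + (1 + f) = -5 + f)
k(S, t) = -1 + S (k(S, t) = 4 + (-5 + S) = -1 + S)
(5507 + O)/(-11549 + (2826 + k(-14, 67))) = (5507 + 8957/42320)/(-11549 + (2826 + (-1 - 14))) = 233065197/(42320*(-11549 + (2826 - 15))) = 233065197/(42320*(-11549 + 2811)) = (233065197/42320)/(-8738) = (233065197/42320)*(-1/8738) = -233065197/369792160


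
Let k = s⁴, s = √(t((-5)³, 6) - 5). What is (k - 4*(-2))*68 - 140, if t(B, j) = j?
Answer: 472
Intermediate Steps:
s = 1 (s = √(6 - 5) = √1 = 1)
k = 1 (k = 1⁴ = 1)
(k - 4*(-2))*68 - 140 = (1 - 4*(-2))*68 - 140 = (1 + 8)*68 - 140 = 9*68 - 140 = 612 - 140 = 472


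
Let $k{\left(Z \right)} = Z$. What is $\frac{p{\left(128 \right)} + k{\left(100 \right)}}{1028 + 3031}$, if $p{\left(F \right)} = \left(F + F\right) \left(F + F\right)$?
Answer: $\frac{65636}{4059} \approx 16.17$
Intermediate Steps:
$p{\left(F \right)} = 4 F^{2}$ ($p{\left(F \right)} = 2 F 2 F = 4 F^{2}$)
$\frac{p{\left(128 \right)} + k{\left(100 \right)}}{1028 + 3031} = \frac{4 \cdot 128^{2} + 100}{1028 + 3031} = \frac{4 \cdot 16384 + 100}{4059} = \left(65536 + 100\right) \frac{1}{4059} = 65636 \cdot \frac{1}{4059} = \frac{65636}{4059}$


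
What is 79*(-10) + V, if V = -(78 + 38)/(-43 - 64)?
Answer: -84414/107 ≈ -788.92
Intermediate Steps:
V = 116/107 (V = -116/(-107) = -116*(-1)/107 = -1*(-116/107) = 116/107 ≈ 1.0841)
79*(-10) + V = 79*(-10) + 116/107 = -790 + 116/107 = -84414/107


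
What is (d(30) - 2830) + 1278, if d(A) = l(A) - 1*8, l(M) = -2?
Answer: -1562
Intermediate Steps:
d(A) = -10 (d(A) = -2 - 1*8 = -2 - 8 = -10)
(d(30) - 2830) + 1278 = (-10 - 2830) + 1278 = -2840 + 1278 = -1562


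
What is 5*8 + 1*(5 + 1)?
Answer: 46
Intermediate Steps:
5*8 + 1*(5 + 1) = 40 + 1*6 = 40 + 6 = 46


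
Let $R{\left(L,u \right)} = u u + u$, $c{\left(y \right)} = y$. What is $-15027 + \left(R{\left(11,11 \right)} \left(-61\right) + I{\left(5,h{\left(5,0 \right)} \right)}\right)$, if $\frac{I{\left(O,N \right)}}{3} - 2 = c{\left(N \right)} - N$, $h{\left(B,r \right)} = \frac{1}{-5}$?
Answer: $-23073$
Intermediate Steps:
$h{\left(B,r \right)} = - \frac{1}{5}$
$I{\left(O,N \right)} = 6$ ($I{\left(O,N \right)} = 6 + 3 \left(N - N\right) = 6 + 3 \cdot 0 = 6 + 0 = 6$)
$R{\left(L,u \right)} = u + u^{2}$ ($R{\left(L,u \right)} = u^{2} + u = u + u^{2}$)
$-15027 + \left(R{\left(11,11 \right)} \left(-61\right) + I{\left(5,h{\left(5,0 \right)} \right)}\right) = -15027 + \left(11 \left(1 + 11\right) \left(-61\right) + 6\right) = -15027 + \left(11 \cdot 12 \left(-61\right) + 6\right) = -15027 + \left(132 \left(-61\right) + 6\right) = -15027 + \left(-8052 + 6\right) = -15027 - 8046 = -23073$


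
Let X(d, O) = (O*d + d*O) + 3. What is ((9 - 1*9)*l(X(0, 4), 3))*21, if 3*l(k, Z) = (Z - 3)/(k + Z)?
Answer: 0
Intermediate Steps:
X(d, O) = 3 + 2*O*d (X(d, O) = (O*d + O*d) + 3 = 2*O*d + 3 = 3 + 2*O*d)
l(k, Z) = (-3 + Z)/(3*(Z + k)) (l(k, Z) = ((Z - 3)/(k + Z))/3 = ((-3 + Z)/(Z + k))/3 = (-3 + Z)/(3*(Z + k)))
((9 - 1*9)*l(X(0, 4), 3))*21 = ((9 - 1*9)*((-1 + (1/3)*3)/(3 + (3 + 2*4*0))))*21 = ((9 - 9)*((-1 + 1)/(3 + (3 + 0))))*21 = (0*(0/(3 + 3)))*21 = (0*(0/6))*21 = (0*((1/6)*0))*21 = (0*0)*21 = 0*21 = 0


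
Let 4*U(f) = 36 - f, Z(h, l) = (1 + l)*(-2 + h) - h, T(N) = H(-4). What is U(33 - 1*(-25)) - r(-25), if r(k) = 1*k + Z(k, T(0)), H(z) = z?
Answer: -173/2 ≈ -86.500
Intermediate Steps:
T(N) = -4
Z(h, l) = -h + (1 + l)*(-2 + h)
r(k) = 6 - 3*k (r(k) = 1*k + (-2 - 2*(-4) + k*(-4)) = k + (-2 + 8 - 4*k) = k + (6 - 4*k) = 6 - 3*k)
U(f) = 9 - f/4 (U(f) = (36 - f)/4 = 9 - f/4)
U(33 - 1*(-25)) - r(-25) = (9 - (33 - 1*(-25))/4) - (6 - 3*(-25)) = (9 - (33 + 25)/4) - (6 + 75) = (9 - ¼*58) - 1*81 = (9 - 29/2) - 81 = -11/2 - 81 = -173/2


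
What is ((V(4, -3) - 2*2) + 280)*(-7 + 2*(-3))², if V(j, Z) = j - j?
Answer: 46644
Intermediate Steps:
V(j, Z) = 0
((V(4, -3) - 2*2) + 280)*(-7 + 2*(-3))² = ((0 - 2*2) + 280)*(-7 + 2*(-3))² = ((0 - 4) + 280)*(-7 - 6)² = (-4 + 280)*(-13)² = 276*169 = 46644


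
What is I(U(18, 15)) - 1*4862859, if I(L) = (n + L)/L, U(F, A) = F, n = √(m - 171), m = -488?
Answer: -4862858 + I*√659/18 ≈ -4.8629e+6 + 1.4262*I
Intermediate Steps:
n = I*√659 (n = √(-488 - 171) = √(-659) = I*√659 ≈ 25.671*I)
I(L) = (L + I*√659)/L (I(L) = (I*√659 + L)/L = (L + I*√659)/L)
I(U(18, 15)) - 1*4862859 = (18 + I*√659)/18 - 1*4862859 = (18 + I*√659)/18 - 4862859 = (1 + I*√659/18) - 4862859 = -4862858 + I*√659/18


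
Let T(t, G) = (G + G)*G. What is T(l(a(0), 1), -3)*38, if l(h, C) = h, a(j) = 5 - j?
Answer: 684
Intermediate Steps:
T(t, G) = 2*G² (T(t, G) = (2*G)*G = 2*G²)
T(l(a(0), 1), -3)*38 = (2*(-3)²)*38 = (2*9)*38 = 18*38 = 684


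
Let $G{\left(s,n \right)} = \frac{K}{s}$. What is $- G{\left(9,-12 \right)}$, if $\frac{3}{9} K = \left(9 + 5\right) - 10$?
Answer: $- \frac{4}{3} \approx -1.3333$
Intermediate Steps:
$K = 12$ ($K = 3 \left(\left(9 + 5\right) - 10\right) = 3 \left(14 - 10\right) = 3 \cdot 4 = 12$)
$G{\left(s,n \right)} = \frac{12}{s}$
$- G{\left(9,-12 \right)} = - \frac{12}{9} = \left(-1\right) \frac{4}{3} = - \frac{4}{3}$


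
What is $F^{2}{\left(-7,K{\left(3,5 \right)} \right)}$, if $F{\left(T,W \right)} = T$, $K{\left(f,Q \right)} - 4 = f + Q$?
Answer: $49$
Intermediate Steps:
$K{\left(f,Q \right)} = 4 + Q + f$ ($K{\left(f,Q \right)} = 4 + \left(f + Q\right) = 4 + \left(Q + f\right) = 4 + Q + f$)
$F^{2}{\left(-7,K{\left(3,5 \right)} \right)} = \left(-7\right)^{2} = 49$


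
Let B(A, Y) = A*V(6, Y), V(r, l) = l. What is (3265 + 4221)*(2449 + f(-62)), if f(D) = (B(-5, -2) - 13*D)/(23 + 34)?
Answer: 18440382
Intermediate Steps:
B(A, Y) = A*Y
f(D) = 10/57 - 13*D/57 (f(D) = (-5*(-2) - 13*D)/(23 + 34) = (10 - 13*D)/57 = (10 - 13*D)*(1/57) = 10/57 - 13*D/57)
(3265 + 4221)*(2449 + f(-62)) = (3265 + 4221)*(2449 + (10/57 - 13/57*(-62))) = 7486*(2449 + (10/57 + 806/57)) = 7486*(2449 + 272/19) = 7486*(46803/19) = 18440382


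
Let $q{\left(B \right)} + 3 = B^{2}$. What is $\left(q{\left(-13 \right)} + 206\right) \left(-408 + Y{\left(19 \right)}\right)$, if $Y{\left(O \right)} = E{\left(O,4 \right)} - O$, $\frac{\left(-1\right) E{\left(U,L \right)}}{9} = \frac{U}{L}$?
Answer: $-174747$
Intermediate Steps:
$q{\left(B \right)} = -3 + B^{2}$
$E{\left(U,L \right)} = - \frac{9 U}{L}$ ($E{\left(U,L \right)} = - 9 \frac{U}{L} = - \frac{9 U}{L}$)
$Y{\left(O \right)} = - \frac{13 O}{4}$ ($Y{\left(O \right)} = - \frac{9 O}{4} - O = - \frac{13 O}{4}$)
$\left(q{\left(-13 \right)} + 206\right) \left(-408 + Y{\left(19 \right)}\right) = \left(\left(-3 + \left(-13\right)^{2}\right) + 206\right) \left(-408 - \frac{247}{4}\right) = \left(\left(-3 + 169\right) + 206\right) \left(-408 - \frac{247}{4}\right) = \left(166 + 206\right) \left(- \frac{1879}{4}\right) = 372 \left(- \frac{1879}{4}\right) = -174747$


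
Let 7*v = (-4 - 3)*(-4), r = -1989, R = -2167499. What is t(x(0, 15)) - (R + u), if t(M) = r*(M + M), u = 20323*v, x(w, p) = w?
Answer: 2086207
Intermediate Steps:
v = 4 (v = ((-4 - 3)*(-4))/7 = (-7*(-4))/7 = (1/7)*28 = 4)
u = 81292 (u = 20323*4 = 81292)
t(M) = -3978*M (t(M) = -1989*(M + M) = -3978*M)
t(x(0, 15)) - (R + u) = -3978*0 - (-2167499 + 81292) = 0 - 1*(-2086207) = 0 + 2086207 = 2086207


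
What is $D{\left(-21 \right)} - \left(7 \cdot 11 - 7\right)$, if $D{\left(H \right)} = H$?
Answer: $-91$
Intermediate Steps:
$D{\left(-21 \right)} - \left(7 \cdot 11 - 7\right) = -21 - \left(7 \cdot 11 - 7\right) = -21 - \left(77 - 7\right) = -21 - 70 = -91$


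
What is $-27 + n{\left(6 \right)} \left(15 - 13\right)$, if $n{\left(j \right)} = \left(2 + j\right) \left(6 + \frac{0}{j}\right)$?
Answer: $69$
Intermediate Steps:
$n{\left(j \right)} = 12 + 6 j$ ($n{\left(j \right)} = \left(2 + j\right) \left(6 + 0\right) = \left(2 + j\right) 6 = 12 + 6 j$)
$-27 + n{\left(6 \right)} \left(15 - 13\right) = -27 + \left(12 + 6 \cdot 6\right) \left(15 - 13\right) = -27 + \left(12 + 36\right) 2 = -27 + 48 \cdot 2 = -27 + 96 = 69$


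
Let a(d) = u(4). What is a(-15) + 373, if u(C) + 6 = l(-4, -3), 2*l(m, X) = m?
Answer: 365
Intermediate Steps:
l(m, X) = m/2
u(C) = -8 (u(C) = -6 + (½)*(-4) = -6 - 2 = -8)
a(d) = -8
a(-15) + 373 = -8 + 373 = 365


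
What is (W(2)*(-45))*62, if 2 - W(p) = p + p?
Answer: 5580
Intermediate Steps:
W(p) = 2 - 2*p (W(p) = 2 - (p + p) = 2 - 2*p)
(W(2)*(-45))*62 = ((2 - 2*2)*(-45))*62 = ((2 - 4)*(-45))*62 = -2*(-45)*62 = 90*62 = 5580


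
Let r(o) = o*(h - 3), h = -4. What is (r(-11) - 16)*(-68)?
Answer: -4148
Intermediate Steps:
r(o) = -7*o (r(o) = o*(-4 - 3) = o*(-7) = -7*o)
(r(-11) - 16)*(-68) = (-7*(-11) - 16)*(-68) = (77 - 16)*(-68) = 61*(-68) = -4148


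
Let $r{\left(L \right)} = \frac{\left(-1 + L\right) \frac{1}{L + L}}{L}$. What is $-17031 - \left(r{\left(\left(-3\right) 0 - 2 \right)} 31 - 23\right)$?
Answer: $- \frac{135971}{8} \approx -16996.0$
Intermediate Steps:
$r{\left(L \right)} = \frac{-1 + L}{2 L^{2}}$ ($r{\left(L \right)} = \frac{\left(-1 + L\right) \frac{1}{2 L}}{L} = \frac{\frac{1}{2} \frac{1}{L} \left(-1 + L\right)}{L} = \frac{-1 + L}{2 L^{2}}$)
$-17031 - \left(r{\left(\left(-3\right) 0 - 2 \right)} 31 - 23\right) = -17031 - \left(\frac{-1 - 2}{2 \left(\left(-3\right) 0 - 2\right)^{2}} \cdot 31 - 23\right) = -17031 - \left(\frac{-1 + \left(0 - 2\right)}{2 \left(0 - 2\right)^{2}} \cdot 31 - 23\right) = -17031 - \left(\frac{-1 - 2}{2 \cdot 4} \cdot 31 - 23\right) = -17031 - \left(\frac{1}{2} \cdot \frac{1}{4} \left(-3\right) 31 - 23\right) = -17031 - \left(\left(- \frac{3}{8}\right) 31 - 23\right) = -17031 - \left(- \frac{93}{8} - 23\right) = -17031 - - \frac{277}{8} = -17031 + \frac{277}{8} = - \frac{135971}{8}$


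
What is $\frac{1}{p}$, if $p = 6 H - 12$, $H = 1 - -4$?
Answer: $\frac{1}{18} \approx 0.055556$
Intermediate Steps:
$H = 5$ ($H = 1 + 4 = 5$)
$p = 18$ ($p = 6 \cdot 5 - 12 = 30 - 12 = 18$)
$\frac{1}{p} = \frac{1}{18}$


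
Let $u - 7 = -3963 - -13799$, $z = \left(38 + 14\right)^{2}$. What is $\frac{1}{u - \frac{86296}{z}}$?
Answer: $\frac{338}{3316147} \approx 0.00010193$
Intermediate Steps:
$z = 2704$ ($z = 52^{2} = 2704$)
$u = 9843$ ($u = 7 - -9836 = 7 + \left(-3963 + 13799\right) = 7 + 9836 = 9843$)
$\frac{1}{u - \frac{86296}{z}} = \frac{1}{9843 - \frac{86296}{2704}} = \frac{1}{9843 - \frac{10787}{338}} = \frac{1}{\frac{3316147}{338}} = \frac{338}{3316147}$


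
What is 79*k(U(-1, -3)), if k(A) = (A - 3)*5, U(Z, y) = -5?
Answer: -3160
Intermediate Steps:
k(A) = -15 + 5*A (k(A) = (-3 + A)*5 = -15 + 5*A)
79*k(U(-1, -3)) = 79*(-15 + 5*(-5)) = 79*(-15 - 25) = 79*(-40) = -3160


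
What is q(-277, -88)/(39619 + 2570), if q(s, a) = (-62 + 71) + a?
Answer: -79/42189 ≈ -0.0018725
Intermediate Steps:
q(s, a) = 9 + a
q(-277, -88)/(39619 + 2570) = (9 - 88)/(39619 + 2570) = -79/42189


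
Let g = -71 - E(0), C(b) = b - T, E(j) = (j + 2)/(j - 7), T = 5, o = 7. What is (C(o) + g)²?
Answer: 231361/49 ≈ 4721.7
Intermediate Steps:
E(j) = (2 + j)/(-7 + j)
C(b) = -5 + b (C(b) = b - 1*5 = b - 5 = -5 + b)
g = -495/7 (g = -71 - (2 + 0)/(-7 + 0) = -71 - 2/(-7) = -71 - (-1)*2/7 = -71 - 1*(-2/7) = -71 + 2/7 = -495/7 ≈ -70.714)
(C(o) + g)² = ((-5 + 7) - 495/7)² = (2 - 495/7)² = (-481/7)² = 231361/49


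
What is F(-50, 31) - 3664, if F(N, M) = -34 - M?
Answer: -3729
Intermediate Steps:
F(-50, 31) - 3664 = (-34 - 1*31) - 3664 = (-34 - 31) - 3664 = -65 - 3664 = -3729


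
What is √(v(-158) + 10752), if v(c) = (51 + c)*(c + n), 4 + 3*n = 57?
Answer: √231909/3 ≈ 160.52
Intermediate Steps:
n = 53/3 (n = -4/3 + (⅓)*57 = -4/3 + 19 = 53/3 ≈ 17.667)
v(c) = (51 + c)*(53/3 + c) (v(c) = (51 + c)*(c + 53/3) = (51 + c)*(53/3 + c))
√(v(-158) + 10752) = √((901 + (-158)² + (206/3)*(-158)) + 10752) = √((901 + 24964 - 32548/3) + 10752) = √(45047/3 + 10752) = √(77303/3) = √231909/3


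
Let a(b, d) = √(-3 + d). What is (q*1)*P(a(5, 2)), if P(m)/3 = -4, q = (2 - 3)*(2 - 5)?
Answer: -36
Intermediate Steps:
q = 3 (q = -1*(-3) = 3)
P(m) = -12 (P(m) = 3*(-4) = -12)
(q*1)*P(a(5, 2)) = (3*1)*(-12) = 3*(-12) = -36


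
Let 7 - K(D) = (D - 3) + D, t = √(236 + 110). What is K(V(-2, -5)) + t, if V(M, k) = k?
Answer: 20 + √346 ≈ 38.601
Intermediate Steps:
t = √346 ≈ 18.601
K(D) = 10 - 2*D (K(D) = 7 - ((D - 3) + D) = 7 - ((-3 + D) + D) = 7 - (-3 + 2*D) = 7 + (3 - 2*D) = 10 - 2*D)
K(V(-2, -5)) + t = (10 - 2*(-5)) + √346 = (10 + 10) + √346 = 20 + √346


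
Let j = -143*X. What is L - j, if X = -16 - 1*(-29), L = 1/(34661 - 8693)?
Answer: 48274513/25968 ≈ 1859.0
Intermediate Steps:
L = 1/25968 ≈ 3.8509e-5
X = 13 (X = -16 + 29 = 13)
j = -1859 (j = -143*13 = -1859)
L - j = 1/25968 - 1*(-1859) = 1/25968 + 1859 = 48274513/25968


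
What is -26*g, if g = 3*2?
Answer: -156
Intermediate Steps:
g = 6
-26*g = -26*6 = -156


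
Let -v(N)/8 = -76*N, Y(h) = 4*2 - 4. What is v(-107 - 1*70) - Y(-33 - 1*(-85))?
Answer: -107620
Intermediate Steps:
Y(h) = 4 (Y(h) = 8 - 4 = 4)
v(N) = 608*N (v(N) = -(-608)*N = 608*N)
v(-107 - 1*70) - Y(-33 - 1*(-85)) = 608*(-107 - 1*70) - 1*4 = 608*(-107 - 70) - 4 = 608*(-177) - 4 = -107616 - 4 = -107620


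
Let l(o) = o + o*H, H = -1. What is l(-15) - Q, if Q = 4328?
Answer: -4328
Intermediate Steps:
l(o) = 0 (l(o) = o + o*(-1) = o - o = 0)
l(-15) - Q = 0 - 1*4328 = 0 - 4328 = -4328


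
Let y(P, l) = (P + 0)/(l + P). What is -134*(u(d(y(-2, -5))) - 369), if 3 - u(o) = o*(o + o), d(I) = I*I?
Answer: 117758932/2401 ≈ 49046.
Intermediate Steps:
y(P, l) = P/(P + l)
d(I) = I²
u(o) = 3 - 2*o² (u(o) = 3 - o*(o + o) = 3 - o*2*o = 3 - 2*o²)
-134*(u(d(y(-2, -5))) - 369) = -134*((3 - 2*16/(-2 - 5)⁴) - 369) = -134*((3 - 2*((-2/(-7))²)²) - 369) = -134*((3 - 2*((-2*(-⅐))²)²) - 369) = -134*((3 - 2*((2/7)²)²) - 369) = -134*((3 - 2*(4/49)²) - 369) = -134*((3 - 2*16/2401) - 369) = -134*((3 - 32/2401) - 369) = -134*(7171/2401 - 369) = -134*(-878798/2401) = 117758932/2401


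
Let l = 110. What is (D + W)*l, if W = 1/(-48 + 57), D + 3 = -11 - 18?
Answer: -31570/9 ≈ -3507.8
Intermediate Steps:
D = -32 (D = -3 + (-11 - 18) = -3 - 29 = -32)
W = 1/9 ≈ 0.11111
(D + W)*l = (-32 + 1/9)*110 = -287/9*110 = -31570/9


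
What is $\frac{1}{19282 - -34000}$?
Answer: $\frac{1}{53282} \approx 1.8768 \cdot 10^{-5}$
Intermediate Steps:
$\frac{1}{19282 - -34000} = \frac{1}{19282 + 34000} = \frac{1}{53282}$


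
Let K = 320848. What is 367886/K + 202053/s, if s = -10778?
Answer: -15215806409/864524936 ≈ -17.600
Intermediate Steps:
367886/K + 202053/s = 367886/320848 + 202053/(-10778) = 367886*(1/320848) + 202053*(-1/10778) = 183943/160424 - 202053/10778 = -15215806409/864524936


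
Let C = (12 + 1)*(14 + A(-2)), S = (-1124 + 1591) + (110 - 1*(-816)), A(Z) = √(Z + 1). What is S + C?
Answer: 1575 + 13*I ≈ 1575.0 + 13.0*I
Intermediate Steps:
A(Z) = √(1 + Z)
S = 1393 (S = 467 + (110 + 816) = 467 + 926 = 1393)
C = 182 + 13*I (C = (12 + 1)*(14 + √(1 - 2)) = 13*(14 + √(-1)) = 13*(14 + I) = 182 + 13*I ≈ 182.0 + 13.0*I)
S + C = 1393 + (182 + 13*I) = 1575 + 13*I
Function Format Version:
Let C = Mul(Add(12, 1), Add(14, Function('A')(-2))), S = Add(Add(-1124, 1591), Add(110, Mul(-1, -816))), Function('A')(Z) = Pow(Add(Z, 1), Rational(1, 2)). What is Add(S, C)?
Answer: Add(1575, Mul(13, I)) ≈ Add(1575.0, Mul(13.000, I))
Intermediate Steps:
Function('A')(Z) = Pow(Add(1, Z), Rational(1, 2))
S = 1393 (S = Add(467, Add(110, 816)) = Add(467, 926) = 1393)
C = Add(182, Mul(13, I)) (C = Mul(Add(12, 1), Add(14, Pow(Add(1, -2), Rational(1, 2)))) = Mul(13, Add(14, Pow(-1, Rational(1, 2)))) = Mul(13, Add(14, I)) = Add(182, Mul(13, I)) ≈ Add(182.00, Mul(13.000, I)))
Add(S, C) = Add(1393, Add(182, Mul(13, I))) = Add(1575, Mul(13, I))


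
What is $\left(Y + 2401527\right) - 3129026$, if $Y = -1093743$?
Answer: $-1821242$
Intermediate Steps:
$\left(Y + 2401527\right) - 3129026 = \left(-1093743 + 2401527\right) - 3129026 = 1307784 - 3129026 = -1821242$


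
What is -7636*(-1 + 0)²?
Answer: -7636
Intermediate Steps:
-7636*(-1 + 0)² = -7636*(-1)² = -7636*1 = -7636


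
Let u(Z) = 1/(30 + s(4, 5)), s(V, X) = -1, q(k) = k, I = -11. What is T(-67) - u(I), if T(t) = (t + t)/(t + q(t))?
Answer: 28/29 ≈ 0.96552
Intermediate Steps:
u(Z) = 1/29 (u(Z) = 1/(30 - 1) = 1/29)
T(t) = 1 (T(t) = (t + t)/(t + t) = (2*t)/((2*t)) = (2*t)*(1/(2*t)) = 1)
T(-67) - u(I) = 1 - 1*1/29 = 1 - 1/29 = 28/29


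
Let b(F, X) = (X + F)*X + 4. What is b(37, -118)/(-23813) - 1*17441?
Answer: -415332095/23813 ≈ -17441.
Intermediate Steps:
b(F, X) = 4 + X*(F + X) (b(F, X) = (F + X)*X + 4 = X*(F + X) + 4 = 4 + X*(F + X))
b(37, -118)/(-23813) - 1*17441 = (4 + (-118)**2 + 37*(-118))/(-23813) - 1*17441 = (4 + 13924 - 4366)*(-1/23813) - 17441 = 9562*(-1/23813) - 17441 = -9562/23813 - 17441 = -415332095/23813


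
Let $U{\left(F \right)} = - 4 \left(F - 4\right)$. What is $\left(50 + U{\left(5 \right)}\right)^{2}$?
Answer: $2116$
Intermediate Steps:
$U{\left(F \right)} = 16 - 4 F$ ($U{\left(F \right)} = - 4 \left(-4 + F\right) = 16 - 4 F$)
$\left(50 + U{\left(5 \right)}\right)^{2} = \left(50 + \left(16 - 20\right)\right)^{2} = \left(50 - 4\right)^{2} = 46^{2} = 2116$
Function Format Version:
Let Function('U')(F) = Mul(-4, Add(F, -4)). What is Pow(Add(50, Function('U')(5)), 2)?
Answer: 2116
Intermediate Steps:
Function('U')(F) = Add(16, Mul(-4, F)) (Function('U')(F) = Mul(-4, Add(-4, F)) = Add(16, Mul(-4, F)))
Pow(Add(50, Function('U')(5)), 2) = Pow(Add(50, Add(16, Mul(-4, 5))), 2) = Pow(Add(50, Add(16, -20)), 2) = Pow(Add(50, -4), 2) = Pow(46, 2) = 2116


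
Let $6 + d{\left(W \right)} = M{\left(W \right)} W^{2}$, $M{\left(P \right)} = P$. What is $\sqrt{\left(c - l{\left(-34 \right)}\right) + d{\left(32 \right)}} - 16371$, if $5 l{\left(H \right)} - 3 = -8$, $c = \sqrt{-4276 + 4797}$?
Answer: $-16371 + \sqrt{32763 + \sqrt{521}} \approx -16190.0$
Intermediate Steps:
$d{\left(W \right)} = -6 + W^{3}$ ($d{\left(W \right)} = -6 + W W^{2} = -6 + W^{3}$)
$c = \sqrt{521} \approx 22.825$
$l{\left(H \right)} = -1$ ($l{\left(H \right)} = \frac{3}{5} + \frac{1}{5} \left(-8\right) = \frac{3}{5} - \frac{8}{5} = -1$)
$\sqrt{\left(c - l{\left(-34 \right)}\right) + d{\left(32 \right)}} - 16371 = \sqrt{\left(\sqrt{521} - -1\right) - \left(6 - 32^{3}\right)} - 16371 = \sqrt{\left(\sqrt{521} + 1\right) + \left(-6 + 32768\right)} - 16371 = \sqrt{\left(1 + \sqrt{521}\right) + 32762} - 16371 = \sqrt{32763 + \sqrt{521}} - 16371 = -16371 + \sqrt{32763 + \sqrt{521}}$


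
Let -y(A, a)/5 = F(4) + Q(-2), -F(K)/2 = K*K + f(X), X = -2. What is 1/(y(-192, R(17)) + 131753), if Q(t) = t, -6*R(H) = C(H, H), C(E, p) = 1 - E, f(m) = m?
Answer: 1/131903 ≈ 7.5813e-6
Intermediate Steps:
F(K) = 4 - 2*K**2 (F(K) = -2*(K*K - 2) = -2*(K**2 - 2) = -2*(-2 + K**2) = 4 - 2*K**2)
R(H) = -1/6 + H/6 (R(H) = -(1 - H)/6 = -1/6 + H/6)
y(A, a) = 150 (y(A, a) = -5*((4 - 2*4**2) - 2) = -5*((4 - 2*16) - 2) = -5*((4 - 32) - 2) = -5*(-28 - 2) = -5*(-30) = 150)
1/(y(-192, R(17)) + 131753) = 1/(150 + 131753) = 1/131903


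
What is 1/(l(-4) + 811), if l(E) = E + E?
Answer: 1/803 ≈ 0.0012453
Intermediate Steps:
l(E) = 2*E
1/(l(-4) + 811) = 1/(2*(-4) + 811) = 1/(-8 + 811) = 1/803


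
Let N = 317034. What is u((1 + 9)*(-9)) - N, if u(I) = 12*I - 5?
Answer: -318119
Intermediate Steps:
u(I) = -5 + 12*I
u((1 + 9)*(-9)) - N = (-5 + 12*((1 + 9)*(-9))) - 1*317034 = (-5 + 12*(10*(-9))) - 317034 = (-5 + 12*(-90)) - 317034 = (-5 - 1080) - 317034 = -1085 - 317034 = -318119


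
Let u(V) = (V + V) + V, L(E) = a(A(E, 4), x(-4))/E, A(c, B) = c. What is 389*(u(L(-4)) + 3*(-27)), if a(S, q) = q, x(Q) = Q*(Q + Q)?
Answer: -40845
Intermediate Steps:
x(Q) = 2*Q² (x(Q) = Q*(2*Q) = 2*Q²)
L(E) = 32/E (L(E) = (2*(-4)²)/E = (2*16)/E = 32/E)
u(V) = 3*V (u(V) = 2*V + V = 3*V)
389*(u(L(-4)) + 3*(-27)) = 389*(3*(32/(-4)) + 3*(-27)) = 389*(3*(32*(-¼)) - 81) = 389*(3*(-8) - 81) = 389*(-24 - 81) = 389*(-105) = -40845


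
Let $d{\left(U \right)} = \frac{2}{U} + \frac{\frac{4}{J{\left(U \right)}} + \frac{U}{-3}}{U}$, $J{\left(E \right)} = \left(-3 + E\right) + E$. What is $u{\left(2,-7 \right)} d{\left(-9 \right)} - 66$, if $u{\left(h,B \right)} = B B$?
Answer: $- \frac{2489}{27} \approx -92.185$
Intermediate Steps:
$J{\left(E \right)} = -3 + 2 E$
$d{\left(U \right)} = \frac{2}{U} + \frac{\frac{4}{-3 + 2 U} - \frac{U}{3}}{U}$ ($d{\left(U \right)} = \frac{2}{U} + \frac{\frac{4}{-3 + 2 U} + \frac{U}{-3}}{U} = \frac{2}{U} + \frac{\frac{4}{-3 + 2 U} + U \left(- \frac{1}{3}\right)}{U} = \frac{2}{U} + \frac{\frac{4}{-3 + 2 U} - \frac{U}{3}}{U}$)
$u{\left(h,B \right)} = B^{2}$
$u{\left(2,-7 \right)} d{\left(-9 \right)} - 66 = \left(-7\right)^{2} \frac{-6 - 2 \left(-9\right)^{2} + 15 \left(-9\right)}{3 \left(-9\right) \left(-3 + 2 \left(-9\right)\right)} - 66 = 49 \cdot \frac{1}{3} \left(- \frac{1}{9}\right) \frac{1}{-3 - 18} \left(-6 - 162 - 135\right) - 66 = 49 \cdot \frac{1}{3} \left(- \frac{1}{9}\right) \frac{1}{-21} \left(-6 - 162 - 135\right) - 66 = 49 \cdot \frac{1}{3} \left(- \frac{1}{9}\right) \left(- \frac{1}{21}\right) \left(-303\right) - 66 = 49 \left(- \frac{101}{189}\right) - 66 = - \frac{707}{27} - 66 = - \frac{2489}{27}$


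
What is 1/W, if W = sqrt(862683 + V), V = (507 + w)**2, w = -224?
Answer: sqrt(235693)/471386 ≈ 0.0010299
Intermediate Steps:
V = 80089 (V = (507 - 224)**2 = 283**2 = 80089)
W = 2*sqrt(235693) (W = sqrt(862683 + 80089) = sqrt(942772) = 2*sqrt(235693) ≈ 970.96)
1/W = 1/(2*sqrt(235693)) = sqrt(235693)/471386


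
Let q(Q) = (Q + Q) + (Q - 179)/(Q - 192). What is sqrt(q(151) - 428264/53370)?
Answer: sqrt(39190299510470)/364695 ≈ 17.166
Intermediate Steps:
q(Q) = 2*Q + (-179 + Q)/(-192 + Q)
sqrt(q(151) - 428264/53370) = sqrt((-179 - 383*151 + 2*151**2)/(-192 + 151) - 428264/53370) = sqrt((-179 - 57833 + 2*22801)/(-41) - 428264*1/53370) = sqrt(-(-179 - 57833 + 45602)/41 - 214132/26685) = sqrt(-1/41*(-12410) - 214132/26685) = sqrt(12410/41 - 214132/26685) = sqrt(322381438/1094085) = sqrt(39190299510470)/364695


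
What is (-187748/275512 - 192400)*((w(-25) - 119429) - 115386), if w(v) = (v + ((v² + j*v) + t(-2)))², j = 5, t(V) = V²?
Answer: 35608591906119/34439 ≈ 1.0340e+9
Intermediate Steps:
w(v) = (4 + v² + 6*v)² (w(v) = (v + ((v² + 5*v) + (-2)²))² = (v + ((v² + 5*v) + 4))² = (v + (4 + v² + 5*v))² = (4 + v² + 6*v)²)
(-187748/275512 - 192400)*((w(-25) - 119429) - 115386) = (-187748/275512 - 192400)*(((4 + (-25)² + 6*(-25))² - 119429) - 115386) = (-187748*1/275512 - 192400)*(((4 + 625 - 150)² - 119429) - 115386) = (-46937/68878 - 192400)*((479² - 119429) - 115386) = -13252174137*((229441 - 119429) - 115386)/68878 = -13252174137*(110012 - 115386)/68878 = -13252174137/68878*(-5374) = 35608591906119/34439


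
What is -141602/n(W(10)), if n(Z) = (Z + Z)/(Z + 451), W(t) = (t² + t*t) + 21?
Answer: -47578272/221 ≈ -2.1529e+5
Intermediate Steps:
W(t) = 21 + 2*t² (W(t) = (t² + t²) + 21 = 2*t² + 21 = 21 + 2*t²)
n(Z) = 2*Z/(451 + Z) (n(Z) = (2*Z)/(451 + Z) = 2*Z/(451 + Z))
-141602/n(W(10)) = -141602*(451 + (21 + 2*10²))/(2*(21 + 2*10²)) = -141602*(451 + (21 + 2*100))/(2*(21 + 2*100)) = -141602*(451 + (21 + 200))/(2*(21 + 200)) = -141602/(2*221/(451 + 221)) = -141602/(2*221/672) = -141602/(2*221*(1/672)) = -141602/221/336 = -141602*336/221 = -47578272/221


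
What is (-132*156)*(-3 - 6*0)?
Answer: 61776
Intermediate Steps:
(-132*156)*(-3 - 6*0) = -20592*(-3 + 0) = -20592*(-3) = 61776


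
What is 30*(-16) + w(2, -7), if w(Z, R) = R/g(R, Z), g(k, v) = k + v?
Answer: -2393/5 ≈ -478.60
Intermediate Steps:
w(Z, R) = R/(R + Z)
30*(-16) + w(2, -7) = 30*(-16) - 7/(-7 + 2) = -480 - 7/(-5) = -480 - 7*(-1/5) = -480 + 7/5 = -2393/5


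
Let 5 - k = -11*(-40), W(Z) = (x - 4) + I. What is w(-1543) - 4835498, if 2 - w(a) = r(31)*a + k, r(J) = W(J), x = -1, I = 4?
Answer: -4836604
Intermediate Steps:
W(Z) = -1 (W(Z) = (-1 - 4) + 4 = -5 + 4 = -1)
r(J) = -1
k = -435 (k = 5 - (-11)*(-40) = 5 - 1*440 = 5 - 440 = -435)
w(a) = 437 + a (w(a) = 2 - (-a - 435) = 2 - (-435 - a) = 2 + (435 + a) = 437 + a)
w(-1543) - 4835498 = (437 - 1543) - 4835498 = -1106 - 4835498 = -4836604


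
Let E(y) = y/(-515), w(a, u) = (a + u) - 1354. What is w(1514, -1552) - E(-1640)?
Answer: -143704/103 ≈ -1395.2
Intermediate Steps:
w(a, u) = -1354 + a + u
E(y) = -y/515 (E(y) = y*(-1/515) = -y/515)
w(1514, -1552) - E(-1640) = (-1354 + 1514 - 1552) - (-1)*(-1640)/515 = -1392 - 1*328/103 = -1392 - 328/103 = -143704/103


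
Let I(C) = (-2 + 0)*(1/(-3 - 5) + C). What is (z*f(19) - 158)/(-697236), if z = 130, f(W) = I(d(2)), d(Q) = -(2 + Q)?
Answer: -1829/1394472 ≈ -0.0013116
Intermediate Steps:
d(Q) = -2 - Q
I(C) = ¼ - 2*C (I(C) = -2*(1/(-8) + C) = -2*(-⅛ + C) = ¼ - 2*C)
f(W) = 33/4 (f(W) = ¼ - 2*(-2 - 1*2) = ¼ - 2*(-2 - 2) = ¼ - 2*(-4) = ¼ + 8 = 33/4)
(z*f(19) - 158)/(-697236) = (130*(33/4) - 158)/(-697236) = (2145/2 - 158)*(-1/697236) = (1829/2)*(-1/697236) = -1829/1394472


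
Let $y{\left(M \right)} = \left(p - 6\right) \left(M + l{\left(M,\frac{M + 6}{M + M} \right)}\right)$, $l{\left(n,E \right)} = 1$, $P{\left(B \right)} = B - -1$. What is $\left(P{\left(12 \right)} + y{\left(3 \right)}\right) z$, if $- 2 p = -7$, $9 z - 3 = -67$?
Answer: $- \frac{64}{3} \approx -21.333$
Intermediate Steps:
$z = - \frac{64}{9}$ ($z = \frac{1}{3} + \frac{1}{9} \left(-67\right) = \frac{1}{3} - \frac{67}{9} = - \frac{64}{9} \approx -7.1111$)
$P{\left(B \right)} = 1 + B$ ($P{\left(B \right)} = B + 1 = 1 + B$)
$p = \frac{7}{2}$ ($p = \left(- \frac{1}{2}\right) \left(-7\right) = \frac{7}{2} \approx 3.5$)
$y{\left(M \right)} = - \frac{5}{2} - \frac{5 M}{2}$ ($y{\left(M \right)} = \left(\frac{7}{2} - 6\right) \left(M + 1\right) = - \frac{5 \left(1 + M\right)}{2} = - \frac{5}{2} - \frac{5 M}{2}$)
$\left(P{\left(12 \right)} + y{\left(3 \right)}\right) z = \left(\left(1 + 12\right) - 10\right) \left(- \frac{64}{9}\right) = \left(13 - 10\right) \left(- \frac{64}{9}\right) = 3 \left(- \frac{64}{9}\right) = - \frac{64}{3}$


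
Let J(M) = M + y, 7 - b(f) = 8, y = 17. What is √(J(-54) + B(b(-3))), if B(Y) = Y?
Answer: I*√38 ≈ 6.1644*I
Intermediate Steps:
b(f) = -1 (b(f) = 7 - 1*8 = 7 - 8 = -1)
J(M) = 17 + M (J(M) = M + 17 = 17 + M)
√(J(-54) + B(b(-3))) = √((17 - 54) - 1) = √(-37 - 1) = √(-38) = I*√38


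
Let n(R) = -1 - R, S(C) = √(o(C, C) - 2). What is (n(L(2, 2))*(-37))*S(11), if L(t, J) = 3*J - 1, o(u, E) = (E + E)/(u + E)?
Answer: 222*I ≈ 222.0*I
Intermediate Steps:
o(u, E) = 2*E/(E + u) (o(u, E) = (2*E)/(E + u) = 2*E/(E + u))
L(t, J) = -1 + 3*J
S(C) = I (S(C) = √(2*C/(C + C) - 2) = √(2*C/((2*C)) - 2) = √(2*C*(1/(2*C)) - 2) = √(1 - 2) = √(-1) = I)
(n(L(2, 2))*(-37))*S(11) = ((-1 - (-1 + 3*2))*(-37))*I = ((-1 - (-1 + 6))*(-37))*I = ((-1 - 1*5)*(-37))*I = ((-1 - 5)*(-37))*I = (-6*(-37))*I = 222*I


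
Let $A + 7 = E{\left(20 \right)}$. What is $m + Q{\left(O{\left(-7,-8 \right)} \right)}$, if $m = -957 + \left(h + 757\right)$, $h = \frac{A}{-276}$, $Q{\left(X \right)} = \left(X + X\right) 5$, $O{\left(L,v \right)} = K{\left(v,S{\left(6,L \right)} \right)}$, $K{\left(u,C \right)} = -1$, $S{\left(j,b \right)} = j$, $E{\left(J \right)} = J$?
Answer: $- \frac{57973}{276} \approx -210.05$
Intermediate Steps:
$A = 13$ ($A = -7 + 20 = 13$)
$O{\left(L,v \right)} = -1$
$Q{\left(X \right)} = 10 X$ ($Q{\left(X \right)} = 2 X 5 = 10 X$)
$h = - \frac{13}{276}$ ($h = \frac{13}{-276} = 13 \left(- \frac{1}{276}\right) = - \frac{13}{276} \approx -0.047101$)
$m = - \frac{55213}{276}$ ($m = -957 + \left(- \frac{13}{276} + 757\right) = -957 + \frac{208919}{276} = - \frac{55213}{276} \approx -200.05$)
$m + Q{\left(O{\left(-7,-8 \right)} \right)} = - \frac{55213}{276} + 10 \left(-1\right) = - \frac{55213}{276} - 10 = - \frac{57973}{276}$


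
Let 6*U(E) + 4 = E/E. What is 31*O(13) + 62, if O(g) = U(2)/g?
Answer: 1581/26 ≈ 60.808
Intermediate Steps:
U(E) = -½ (U(E) = -⅔ + (E/E)/6 = -⅔ + (⅙)*1 = -⅔ + ⅙ = -½)
O(g) = -1/(2*g)
31*O(13) + 62 = 31*(-½/13) + 62 = 31*(-½*1/13) + 62 = 31*(-1/26) + 62 = -31/26 + 62 = 1581/26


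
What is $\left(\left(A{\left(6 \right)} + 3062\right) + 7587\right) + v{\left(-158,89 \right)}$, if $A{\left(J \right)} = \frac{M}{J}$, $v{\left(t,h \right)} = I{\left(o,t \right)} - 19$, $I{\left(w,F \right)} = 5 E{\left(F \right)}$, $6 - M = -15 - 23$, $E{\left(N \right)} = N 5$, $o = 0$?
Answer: $\frac{20062}{3} \approx 6687.3$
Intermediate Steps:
$E{\left(N \right)} = 5 N$
$M = 44$ ($M = 6 - \left(-15 - 23\right) = 6 - -38 = 6 + 38 = 44$)
$I{\left(w,F \right)} = 25 F$ ($I{\left(w,F \right)} = 5 \cdot 5 F = 25 F$)
$v{\left(t,h \right)} = -19 + 25 t$ ($v{\left(t,h \right)} = 25 t - 19 = -19 + 25 t$)
$A{\left(J \right)} = \frac{44}{J}$
$\left(\left(A{\left(6 \right)} + 3062\right) + 7587\right) + v{\left(-158,89 \right)} = \left(\left(\frac{44}{6} + 3062\right) + 7587\right) + \left(-19 + 25 \left(-158\right)\right) = \left(\left(44 \cdot \frac{1}{6} + 3062\right) + 7587\right) - 3969 = \left(\left(\frac{22}{3} + 3062\right) + 7587\right) - 3969 = \left(\frac{9208}{3} + 7587\right) - 3969 = \frac{31969}{3} - 3969 = \frac{20062}{3}$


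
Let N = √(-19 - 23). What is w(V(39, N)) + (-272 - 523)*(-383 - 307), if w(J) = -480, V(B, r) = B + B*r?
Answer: 548070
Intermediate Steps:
N = I*√42 (N = √(-42) = I*√42 ≈ 6.4807*I)
w(V(39, N)) + (-272 - 523)*(-383 - 307) = -480 + (-272 - 523)*(-383 - 307) = -480 - 795*(-690) = -480 + 548550 = 548070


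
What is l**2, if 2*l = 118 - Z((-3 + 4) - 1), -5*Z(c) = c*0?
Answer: 3481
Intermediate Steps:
Z(c) = 0 (Z(c) = -c*0/5 = -1/5*0 = 0)
l = 59 (l = (118 - 1*0)/2 = (118 + 0)/2 = (1/2)*118 = 59)
l**2 = 59**2 = 3481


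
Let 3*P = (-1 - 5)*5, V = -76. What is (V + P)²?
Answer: 7396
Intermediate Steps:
P = -10 (P = ((-1 - 5)*5)/3 = (-6*5)/3 = (⅓)*(-30) = -10)
(V + P)² = (-76 - 10)² = (-86)² = 7396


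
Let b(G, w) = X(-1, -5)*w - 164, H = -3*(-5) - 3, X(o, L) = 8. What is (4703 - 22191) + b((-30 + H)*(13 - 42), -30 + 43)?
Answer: -17548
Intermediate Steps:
H = 12 (H = 15 - 3 = 12)
b(G, w) = -164 + 8*w (b(G, w) = 8*w - 164 = -164 + 8*w)
(4703 - 22191) + b((-30 + H)*(13 - 42), -30 + 43) = (4703 - 22191) + (-164 + 8*(-30 + 43)) = -17488 + (-164 + 8*13) = -17488 + (-164 + 104) = -17488 - 60 = -17548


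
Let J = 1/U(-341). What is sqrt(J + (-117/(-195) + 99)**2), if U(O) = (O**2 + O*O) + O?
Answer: sqrt(13374010736744889)/1161105 ≈ 99.600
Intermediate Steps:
U(O) = O + 2*O**2 (U(O) = (O**2 + O**2) + O = 2*O**2 + O = O + 2*O**2)
J = 1/232221 (J = 1/(-341*(1 + 2*(-341))) = 1/(-341*(1 - 682)) = 1/(-341*(-681)) = 1/232221 ≈ 4.3062e-6)
sqrt(J + (-117/(-195) + 99)**2) = sqrt(1/232221 + (-117/(-195) + 99)**2) = sqrt(1/232221 + (-117*(-1/195) + 99)**2) = sqrt(1/232221 + (3/5 + 99)**2) = sqrt(1/232221 + (498/5)**2) = sqrt(1/232221 + 248004/25) = sqrt(57591736909/5805525) = sqrt(13374010736744889)/1161105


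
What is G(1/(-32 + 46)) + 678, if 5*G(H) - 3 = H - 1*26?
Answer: 47139/70 ≈ 673.41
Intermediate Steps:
G(H) = -23/5 + H/5 (G(H) = ⅗ + (H - 1*26)/5 = ⅗ + (H - 26)/5 = ⅗ + (-26 + H)/5 = ⅗ + (-26/5 + H/5) = -23/5 + H/5)
G(1/(-32 + 46)) + 678 = (-23/5 + 1/(5*(-32 + 46))) + 678 = (-23/5 + (⅕)/14) + 678 = (-23/5 + (⅕)*(1/14)) + 678 = (-23/5 + 1/70) + 678 = -321/70 + 678 = 47139/70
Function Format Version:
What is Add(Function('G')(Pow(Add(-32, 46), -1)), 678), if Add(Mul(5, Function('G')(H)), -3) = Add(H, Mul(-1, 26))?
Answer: Rational(47139, 70) ≈ 673.41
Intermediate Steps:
Function('G')(H) = Add(Rational(-23, 5), Mul(Rational(1, 5), H)) (Function('G')(H) = Add(Rational(3, 5), Mul(Rational(1, 5), Add(H, Mul(-1, 26)))) = Add(Rational(3, 5), Mul(Rational(1, 5), Add(H, -26))) = Add(Rational(3, 5), Mul(Rational(1, 5), Add(-26, H))) = Add(Rational(3, 5), Add(Rational(-26, 5), Mul(Rational(1, 5), H))) = Add(Rational(-23, 5), Mul(Rational(1, 5), H)))
Add(Function('G')(Pow(Add(-32, 46), -1)), 678) = Add(Add(Rational(-23, 5), Mul(Rational(1, 5), Pow(Add(-32, 46), -1))), 678) = Add(Add(Rational(-23, 5), Mul(Rational(1, 5), Pow(14, -1))), 678) = Add(Add(Rational(-23, 5), Mul(Rational(1, 5), Rational(1, 14))), 678) = Add(Add(Rational(-23, 5), Rational(1, 70)), 678) = Add(Rational(-321, 70), 678) = Rational(47139, 70)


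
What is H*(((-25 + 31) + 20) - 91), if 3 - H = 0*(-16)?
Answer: -195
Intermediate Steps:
H = 3 (H = 3 - 0*(-16) = 3 - 1*0 = 3 + 0 = 3)
H*(((-25 + 31) + 20) - 91) = 3*(((-25 + 31) + 20) - 91) = 3*((6 + 20) - 91) = 3*(26 - 91) = 3*(-65) = -195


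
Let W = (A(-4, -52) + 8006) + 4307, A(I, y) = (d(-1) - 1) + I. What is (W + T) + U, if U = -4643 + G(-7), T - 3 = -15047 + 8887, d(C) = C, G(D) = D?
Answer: 1500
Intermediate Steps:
T = -6157 (T = 3 + (-15047 + 8887) = 3 - 6160 = -6157)
A(I, y) = -2 + I (A(I, y) = (-1 - 1) + I = -2 + I)
W = 12307 (W = ((-2 - 4) + 8006) + 4307 = (-6 + 8006) + 4307 = 8000 + 4307 = 12307)
U = -4650 (U = -4643 - 7 = -4650)
(W + T) + U = (12307 - 6157) - 4650 = 6150 - 4650 = 1500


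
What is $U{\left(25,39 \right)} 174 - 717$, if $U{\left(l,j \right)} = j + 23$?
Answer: $10071$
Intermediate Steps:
$U{\left(l,j \right)} = 23 + j$
$U{\left(25,39 \right)} 174 - 717 = \left(23 + 39\right) 174 - 717 = 62 \cdot 174 - 717 = 10788 - 717 = 10071$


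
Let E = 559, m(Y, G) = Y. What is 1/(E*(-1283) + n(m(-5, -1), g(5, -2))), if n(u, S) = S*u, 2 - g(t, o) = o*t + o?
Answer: -1/717267 ≈ -1.3942e-6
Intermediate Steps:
g(t, o) = 2 - o - o*t (g(t, o) = 2 - (o*t + o) = 2 - (o + o*t) = 2 + (-o - o*t) = 2 - o - o*t)
1/(E*(-1283) + n(m(-5, -1), g(5, -2))) = 1/(559*(-1283) + (2 - 1*(-2) - 1*(-2)*5)*(-5)) = 1/(-717197 + (2 + 2 + 10)*(-5)) = 1/(-717197 + 14*(-5)) = 1/(-717197 - 70) = 1/(-717267) = -1/717267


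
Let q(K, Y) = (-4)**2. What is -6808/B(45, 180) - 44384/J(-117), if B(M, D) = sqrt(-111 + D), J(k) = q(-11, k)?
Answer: -2774 - 296*sqrt(69)/3 ≈ -3593.6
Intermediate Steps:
q(K, Y) = 16
J(k) = 16
-6808/B(45, 180) - 44384/J(-117) = -6808/sqrt(-111 + 180) - 44384/16 = -6808*sqrt(69)/69 - 44384*1/16 = -296*sqrt(69)/3 - 2774 = -2774 - 296*sqrt(69)/3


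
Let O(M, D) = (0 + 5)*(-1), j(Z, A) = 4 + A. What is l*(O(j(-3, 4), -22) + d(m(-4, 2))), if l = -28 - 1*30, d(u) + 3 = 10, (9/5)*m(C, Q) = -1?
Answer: -116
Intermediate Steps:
m(C, Q) = -5/9 (m(C, Q) = (5/9)*(-1) = -5/9)
O(M, D) = -5 (O(M, D) = 5*(-1) = -5)
d(u) = 7 (d(u) = -3 + 10 = 7)
l = -58 (l = -28 - 30 = -58)
l*(O(j(-3, 4), -22) + d(m(-4, 2))) = -58*(-5 + 7) = -58*2 = -116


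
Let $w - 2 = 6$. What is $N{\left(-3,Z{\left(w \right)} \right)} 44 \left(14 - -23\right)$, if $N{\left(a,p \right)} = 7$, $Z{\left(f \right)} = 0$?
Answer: $11396$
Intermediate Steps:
$w = 8$ ($w = 2 + 6 = 8$)
$N{\left(-3,Z{\left(w \right)} \right)} 44 \left(14 - -23\right) = 7 \cdot 44 \left(14 - -23\right) = 308 \left(14 + 23\right) = 308 \cdot 37 = 11396$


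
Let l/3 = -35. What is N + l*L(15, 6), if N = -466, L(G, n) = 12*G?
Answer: -19366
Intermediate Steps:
l = -105 (l = 3*(-35) = -105)
N + l*L(15, 6) = -466 - 1260*15 = -466 - 105*180 = -466 - 18900 = -19366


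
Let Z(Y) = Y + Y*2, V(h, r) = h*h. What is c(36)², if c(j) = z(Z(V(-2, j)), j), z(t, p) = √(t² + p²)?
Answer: 1440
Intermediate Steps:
V(h, r) = h²
Z(Y) = 3*Y (Z(Y) = Y + 2*Y = 3*Y)
z(t, p) = √(p² + t²)
c(j) = √(144 + j²) (c(j) = √(j² + (3*(-2)²)²) = √(j² + (3*4)²) = √(j² + 12²) = √(j² + 144) = √(144 + j²))
c(36)² = (√(144 + 36²))² = (√(144 + 1296))² = (√1440)² = (12*√10)² = 1440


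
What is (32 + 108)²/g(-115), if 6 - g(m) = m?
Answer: 19600/121 ≈ 161.98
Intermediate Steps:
g(m) = 6 - m
(32 + 108)²/g(-115) = (32 + 108)²/(6 - 1*(-115)) = 140²/(6 + 115) = 19600/121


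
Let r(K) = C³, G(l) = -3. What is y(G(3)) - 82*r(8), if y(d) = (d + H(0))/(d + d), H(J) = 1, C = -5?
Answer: 30751/3 ≈ 10250.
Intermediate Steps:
r(K) = -125 (r(K) = (-5)³ = -125)
y(d) = (1 + d)/(2*d) (y(d) = (d + 1)/(d + d) = (1 + d)/((2*d)) = (1 + d)*(1/(2*d)) = (1 + d)/(2*d))
y(G(3)) - 82*r(8) = (½)*(1 - 3)/(-3) - 82*(-125) = (½)*(-⅓)*(-2) + 10250 = ⅓ + 10250 = 30751/3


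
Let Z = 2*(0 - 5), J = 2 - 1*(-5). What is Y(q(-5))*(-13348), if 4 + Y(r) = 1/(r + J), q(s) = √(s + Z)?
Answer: 830913/16 + 3337*I*√15/16 ≈ 51932.0 + 807.76*I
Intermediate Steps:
J = 7 (J = 2 + 5 = 7)
Z = -10 (Z = 2*(-5) = -10)
q(s) = √(-10 + s) (q(s) = √(s - 10) = √(-10 + s))
Y(r) = -4 + 1/(7 + r) (Y(r) = -4 + 1/(r + 7) = -4 + 1/(7 + r))
Y(q(-5))*(-13348) = ((-27 - 4*√(-10 - 5))/(7 + √(-10 - 5)))*(-13348) = ((-27 - 4*I*√15)/(7 + √(-15)))*(-13348) = ((-27 - 4*I*√15)/(7 + I*√15))*(-13348) = -13348*(-27 - 4*I*√15)/(7 + I*√15)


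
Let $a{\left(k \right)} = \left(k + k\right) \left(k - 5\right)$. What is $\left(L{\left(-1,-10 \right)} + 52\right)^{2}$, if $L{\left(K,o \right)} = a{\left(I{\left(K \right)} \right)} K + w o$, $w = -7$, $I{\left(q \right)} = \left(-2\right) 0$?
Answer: $14884$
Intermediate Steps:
$I{\left(q \right)} = 0$
$a{\left(k \right)} = 2 k \left(-5 + k\right)$
$L{\left(K,o \right)} = - 7 o$ ($L{\left(K,o \right)} = 2 \cdot 0 \left(-5 + 0\right) K - 7 o = 2 \cdot 0 \left(-5\right) K - 7 o = 0 K - 7 o = 0 - 7 o = - 7 o$)
$\left(L{\left(-1,-10 \right)} + 52\right)^{2} = \left(\left(-7\right) \left(-10\right) + 52\right)^{2} = \left(70 + 52\right)^{2} = 122^{2} = 14884$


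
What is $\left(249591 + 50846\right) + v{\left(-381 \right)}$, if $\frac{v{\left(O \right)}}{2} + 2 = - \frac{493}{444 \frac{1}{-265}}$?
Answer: $\frac{66826771}{222} \approx 3.0102 \cdot 10^{5}$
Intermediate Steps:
$v{\left(O \right)} = \frac{129757}{222}$ ($v{\left(O \right)} = -4 + 2 \left(- \frac{493}{444 \frac{1}{-265}}\right) = -4 + 2 \left(- \frac{493}{444 \left(- \frac{1}{265}\right)}\right) = -4 + 2 \left(- \frac{493}{- \frac{444}{265}}\right) = -4 + 2 \left(\left(-493\right) \left(- \frac{265}{444}\right)\right) = -4 + 2 \cdot \frac{130645}{444} = -4 + \frac{130645}{222} = \frac{129757}{222}$)
$\left(249591 + 50846\right) + v{\left(-381 \right)} = \left(249591 + 50846\right) + \frac{129757}{222} = 300437 + \frac{129757}{222} = \frac{66826771}{222}$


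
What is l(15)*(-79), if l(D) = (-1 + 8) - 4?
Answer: -237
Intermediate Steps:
l(D) = 3 (l(D) = 7 - 4 = 3)
l(15)*(-79) = 3*(-79) = -237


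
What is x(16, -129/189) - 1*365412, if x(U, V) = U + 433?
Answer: -364963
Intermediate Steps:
x(U, V) = 433 + U
x(16, -129/189) - 1*365412 = (433 + 16) - 1*365412 = 449 - 365412 = -364963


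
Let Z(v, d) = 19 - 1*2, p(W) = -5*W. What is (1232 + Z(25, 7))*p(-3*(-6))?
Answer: -112410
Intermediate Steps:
Z(v, d) = 17 (Z(v, d) = 19 - 2 = 17)
(1232 + Z(25, 7))*p(-3*(-6)) = (1232 + 17)*(-(-15)*(-6)) = 1249*(-5*18) = 1249*(-90) = -112410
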